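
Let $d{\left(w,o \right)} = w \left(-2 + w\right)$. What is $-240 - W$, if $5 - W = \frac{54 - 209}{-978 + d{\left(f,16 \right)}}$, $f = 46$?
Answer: $- \frac{256425}{1046} \approx -245.15$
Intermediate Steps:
$W = \frac{5385}{1046}$ ($W = 5 - \frac{54 - 209}{-978 + 46 \left(-2 + 46\right)} = 5 - - \frac{155}{-978 + 46 \cdot 44} = 5 - - \frac{155}{-978 + 2024} = 5 - - \frac{155}{1046} = 5 + \frac{155}{1046} = \frac{5385}{1046} \approx 5.1482$)
$-240 - W = -240 - \frac{5385}{1046} = - \frac{256425}{1046}$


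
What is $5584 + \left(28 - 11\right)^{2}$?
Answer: $5873$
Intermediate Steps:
$5584 + \left(28 - 11\right)^{2} = 5584 + 17^{2} = 5584 + 289 = 5873$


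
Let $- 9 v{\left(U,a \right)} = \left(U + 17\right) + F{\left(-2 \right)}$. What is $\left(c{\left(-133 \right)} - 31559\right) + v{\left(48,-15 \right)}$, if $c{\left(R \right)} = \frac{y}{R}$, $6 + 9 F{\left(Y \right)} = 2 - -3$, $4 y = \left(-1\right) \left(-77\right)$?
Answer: $- \frac{194322479}{6156} \approx -31566.0$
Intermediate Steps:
$y = \frac{77}{4}$ ($y = \frac{\left(-1\right) \left(-77\right)}{4} = \frac{1}{4} \cdot 77 = \frac{77}{4} \approx 19.25$)
$F{\left(Y \right)} = - \frac{1}{9}$ ($F{\left(Y \right)} = - \frac{2}{3} + \frac{2 - -3}{9} = - \frac{2}{3} + \frac{2 + 3}{9} = - \frac{2}{3} + \frac{1}{9} \cdot 5 = - \frac{2}{3} + \frac{5}{9} = - \frac{1}{9}$)
$v{\left(U,a \right)} = - \frac{152}{81} - \frac{U}{9}$ ($v{\left(U,a \right)} = - \frac{\left(U + 17\right) - \frac{1}{9}}{9} = - \frac{\left(17 + U\right) - \frac{1}{9}}{9} = - \frac{\frac{152}{9} + U}{9} = - \frac{152}{81} - \frac{U}{9}$)
$c{\left(R \right)} = \frac{77}{4 R}$
$\left(c{\left(-133 \right)} - 31559\right) + v{\left(48,-15 \right)} = \left(\frac{77}{4 \left(-133\right)} - 31559\right) - \frac{584}{81} = \left(\frac{77}{4} \left(- \frac{1}{133}\right) - 31559\right) - \frac{584}{81} = \left(- \frac{11}{76} - 31559\right) - \frac{584}{81} = - \frac{2398495}{76} - \frac{584}{81} = - \frac{194322479}{6156}$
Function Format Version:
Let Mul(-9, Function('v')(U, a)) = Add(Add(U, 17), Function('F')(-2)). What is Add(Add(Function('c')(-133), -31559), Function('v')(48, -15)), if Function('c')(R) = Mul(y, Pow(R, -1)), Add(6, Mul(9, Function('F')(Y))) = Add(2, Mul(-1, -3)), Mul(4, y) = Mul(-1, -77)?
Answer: Rational(-194322479, 6156) ≈ -31566.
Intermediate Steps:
y = Rational(77, 4) (y = Mul(Rational(1, 4), Mul(-1, -77)) = Mul(Rational(1, 4), 77) = Rational(77, 4) ≈ 19.250)
Function('F')(Y) = Rational(-1, 9) (Function('F')(Y) = Add(Rational(-2, 3), Mul(Rational(1, 9), Add(2, Mul(-1, -3)))) = Add(Rational(-2, 3), Mul(Rational(1, 9), Add(2, 3))) = Add(Rational(-2, 3), Mul(Rational(1, 9), 5)) = Add(Rational(-2, 3), Rational(5, 9)) = Rational(-1, 9))
Function('v')(U, a) = Add(Rational(-152, 81), Mul(Rational(-1, 9), U)) (Function('v')(U, a) = Mul(Rational(-1, 9), Add(Add(U, 17), Rational(-1, 9))) = Mul(Rational(-1, 9), Add(Add(17, U), Rational(-1, 9))) = Mul(Rational(-1, 9), Add(Rational(152, 9), U)) = Add(Rational(-152, 81), Mul(Rational(-1, 9), U)))
Function('c')(R) = Mul(Rational(77, 4), Pow(R, -1))
Add(Add(Function('c')(-133), -31559), Function('v')(48, -15)) = Add(Add(Mul(Rational(77, 4), Pow(-133, -1)), -31559), Add(Rational(-152, 81), Mul(Rational(-1, 9), 48))) = Add(Add(Mul(Rational(77, 4), Rational(-1, 133)), -31559), Add(Rational(-152, 81), Rational(-16, 3))) = Add(Add(Rational(-11, 76), -31559), Rational(-584, 81)) = Add(Rational(-2398495, 76), Rational(-584, 81)) = Rational(-194322479, 6156)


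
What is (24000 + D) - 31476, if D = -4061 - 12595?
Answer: -24132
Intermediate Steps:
D = -16656
(24000 + D) - 31476 = (24000 - 16656) - 31476 = 7344 - 31476 = -24132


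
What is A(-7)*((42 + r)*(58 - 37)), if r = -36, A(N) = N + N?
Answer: -1764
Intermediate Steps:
A(N) = 2*N
A(-7)*((42 + r)*(58 - 37)) = (2*(-7))*((42 - 36)*(58 - 37)) = -84*21 = -14*126 = -1764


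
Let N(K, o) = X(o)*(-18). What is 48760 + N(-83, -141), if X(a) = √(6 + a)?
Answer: 48760 - 54*I*√15 ≈ 48760.0 - 209.14*I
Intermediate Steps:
N(K, o) = -18*√(6 + o) (N(K, o) = √(6 + o)*(-18) = -18*√(6 + o))
48760 + N(-83, -141) = 48760 - 18*√(6 - 141) = 48760 - 54*I*√15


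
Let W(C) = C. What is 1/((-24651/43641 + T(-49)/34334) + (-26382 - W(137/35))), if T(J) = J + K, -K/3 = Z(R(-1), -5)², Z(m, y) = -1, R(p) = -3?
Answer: -2913497405/76876942927026 ≈ -3.7898e-5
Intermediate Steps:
K = -3 (K = -3*(-1)² = -3*1 = -3)
T(J) = -3 + J (T(J) = J - 3 = -3 + J)
1/((-24651/43641 + T(-49)/34334) + (-26382 - W(137/35))) = 1/((-24651/43641 + (-3 - 49)/34334) + (-26382 - 137/35)) = 1/((-24651*1/43641 - 52*1/34334) + (-26382 - 137/35)) = 1/((-2739/4849 - 26/17167) + (-26382 - 1*137/35)) = 1/(-47146487/83242783 + (-26382 - 137/35)) = 1/(-47146487/83242783 - 923507/35) = 1/(-76876942927026/2913497405) = -2913497405/76876942927026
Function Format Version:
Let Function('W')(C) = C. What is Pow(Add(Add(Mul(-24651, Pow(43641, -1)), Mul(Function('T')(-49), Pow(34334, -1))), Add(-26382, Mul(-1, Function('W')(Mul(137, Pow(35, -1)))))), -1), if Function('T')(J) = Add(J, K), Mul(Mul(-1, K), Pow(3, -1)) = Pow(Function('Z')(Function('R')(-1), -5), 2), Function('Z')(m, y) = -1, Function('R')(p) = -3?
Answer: Rational(-2913497405, 76876942927026) ≈ -3.7898e-5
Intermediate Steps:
K = -3 (K = Mul(-3, Pow(-1, 2)) = Mul(-3, 1) = -3)
Function('T')(J) = Add(-3, J) (Function('T')(J) = Add(J, -3) = Add(-3, J))
Pow(Add(Add(Mul(-24651, Pow(43641, -1)), Mul(Function('T')(-49), Pow(34334, -1))), Add(-26382, Mul(-1, Function('W')(Mul(137, Pow(35, -1)))))), -1) = Pow(Add(Add(Mul(-24651, Pow(43641, -1)), Mul(Add(-3, -49), Pow(34334, -1))), Add(-26382, Mul(-1, Mul(137, Pow(35, -1))))), -1) = Pow(Add(Add(Mul(-24651, Rational(1, 43641)), Mul(-52, Rational(1, 34334))), Add(-26382, Mul(-1, Mul(137, Rational(1, 35))))), -1) = Pow(Add(Add(Rational(-2739, 4849), Rational(-26, 17167)), Add(-26382, Mul(-1, Rational(137, 35)))), -1) = Pow(Add(Rational(-47146487, 83242783), Add(-26382, Rational(-137, 35))), -1) = Pow(Add(Rational(-47146487, 83242783), Rational(-923507, 35)), -1) = Pow(Rational(-76876942927026, 2913497405), -1) = Rational(-2913497405, 76876942927026)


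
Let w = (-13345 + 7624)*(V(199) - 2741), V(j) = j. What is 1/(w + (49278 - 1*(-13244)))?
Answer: 1/14605304 ≈ 6.8468e-8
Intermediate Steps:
w = 14542782 (w = (-13345 + 7624)*(199 - 2741) = -5721*(-2542) = 14542782)
1/(w + (49278 - 1*(-13244))) = 1/(14542782 + (49278 - 1*(-13244))) = 1/(14542782 + (49278 + 13244)) = 1/(14542782 + 62522) = 1/14605304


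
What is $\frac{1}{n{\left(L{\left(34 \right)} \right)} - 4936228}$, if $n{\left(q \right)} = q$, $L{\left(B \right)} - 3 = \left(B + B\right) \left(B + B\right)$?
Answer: $- \frac{1}{4931601} \approx -2.0277 \cdot 10^{-7}$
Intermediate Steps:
$L{\left(B \right)} = 3 + 4 B^{2}$ ($L{\left(B \right)} = 3 + \left(B + B\right) \left(B + B\right) = 3 + 2 B 2 B = 3 + 4 B^{2}$)
$\frac{1}{n{\left(L{\left(34 \right)} \right)} - 4936228} = \frac{1}{\left(3 + 4 \cdot 34^{2}\right) - 4936228} = \frac{1}{\left(3 + 4 \cdot 1156\right) - 4936228} = \frac{1}{\left(3 + 4624\right) - 4936228} = \frac{1}{4627 - 4936228} = \frac{1}{-4931601} = - \frac{1}{4931601}$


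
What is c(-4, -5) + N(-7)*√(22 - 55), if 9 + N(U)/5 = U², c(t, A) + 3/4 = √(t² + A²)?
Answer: -¾ + √41 + 200*I*√33 ≈ 5.6531 + 1148.9*I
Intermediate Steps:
c(t, A) = -¾ + √(A² + t²) (c(t, A) = -¾ + √(t² + A²) = -¾ + √(A² + t²))
N(U) = -45 + 5*U²
c(-4, -5) + N(-7)*√(22 - 55) = (-¾ + √((-5)² + (-4)²)) + (-45 + 5*(-7)²)*√(22 - 55) = (-¾ + √(25 + 16)) + (-45 + 5*49)*√(-33) = (-¾ + √41) + (-45 + 245)*(I*√33) = (-¾ + √41) + 200*(I*√33) = (-¾ + √41) + 200*I*√33 = -¾ + √41 + 200*I*√33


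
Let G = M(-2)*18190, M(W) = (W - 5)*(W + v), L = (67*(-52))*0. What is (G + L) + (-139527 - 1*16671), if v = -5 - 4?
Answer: 1244432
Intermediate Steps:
v = -9
L = 0 (L = -3484*0 = 0)
M(W) = (-9 + W)*(-5 + W) (M(W) = (W - 5)*(W - 9) = (-5 + W)*(-9 + W) = (-9 + W)*(-5 + W))
G = 1400630 (G = (45 + (-2)**2 - 14*(-2))*18190 = (45 + 4 + 28)*18190 = 77*18190 = 1400630)
(G + L) + (-139527 - 1*16671) = (1400630 + 0) + (-139527 - 1*16671) = 1400630 + (-139527 - 16671) = 1400630 - 156198 = 1244432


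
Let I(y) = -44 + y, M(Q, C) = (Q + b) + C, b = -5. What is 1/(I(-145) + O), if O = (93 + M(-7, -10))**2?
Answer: 1/4852 ≈ 0.00020610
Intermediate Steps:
M(Q, C) = -5 + C + Q (M(Q, C) = (Q - 5) + C = (-5 + Q) + C = -5 + C + Q)
O = 5041 (O = (93 + (-5 - 10 - 7))**2 = (93 - 22)**2 = 71**2 = 5041)
1/(I(-145) + O) = 1/((-44 - 145) + 5041) = 1/(-189 + 5041) = 1/4852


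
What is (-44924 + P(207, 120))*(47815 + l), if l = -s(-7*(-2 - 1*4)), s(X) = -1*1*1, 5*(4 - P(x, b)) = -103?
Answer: -10734548552/5 ≈ -2.1469e+9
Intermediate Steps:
P(x, b) = 123/5 (P(x, b) = 4 - ⅕*(-103) = 4 + 103/5 = 123/5)
s(X) = -1 (s(X) = -1*1 = -1)
l = 1 (l = -1*(-1) = 1)
(-44924 + P(207, 120))*(47815 + l) = (-44924 + 123/5)*(47815 + 1) = -224497/5*47816 = -10734548552/5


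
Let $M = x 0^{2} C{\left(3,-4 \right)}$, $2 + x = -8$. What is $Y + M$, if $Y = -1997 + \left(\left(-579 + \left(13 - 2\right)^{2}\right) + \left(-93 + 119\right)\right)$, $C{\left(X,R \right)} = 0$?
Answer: $-2429$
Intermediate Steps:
$x = -10$ ($x = -2 - 8 = -10$)
$M = 0$ ($M = - 10 \cdot 0^{2} \cdot 0 = \left(-10\right) 0 \cdot 0 = 0 \cdot 0 = 0$)
$Y = -2429$ ($Y = -1997 + \left(\left(-579 + 11^{2}\right) + 26\right) = -1997 + \left(\left(-579 + 121\right) + 26\right) = -1997 + \left(-458 + 26\right) = -1997 - 432 = -2429$)
$Y + M = -2429 + 0 = -2429$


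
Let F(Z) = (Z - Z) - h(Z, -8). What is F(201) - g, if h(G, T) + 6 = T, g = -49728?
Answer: 49742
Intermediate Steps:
h(G, T) = -6 + T
F(Z) = 14 (F(Z) = (Z - Z) - (-6 - 8) = 0 - 1*(-14) = 0 + 14 = 14)
F(201) - g = 14 - 1*(-49728) = 14 + 49728 = 49742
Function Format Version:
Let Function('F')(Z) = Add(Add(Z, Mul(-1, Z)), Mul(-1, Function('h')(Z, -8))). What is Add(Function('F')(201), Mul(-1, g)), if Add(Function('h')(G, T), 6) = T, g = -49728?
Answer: 49742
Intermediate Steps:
Function('h')(G, T) = Add(-6, T)
Function('F')(Z) = 14 (Function('F')(Z) = Add(Add(Z, Mul(-1, Z)), Mul(-1, Add(-6, -8))) = Add(0, Mul(-1, -14)) = Add(0, 14) = 14)
Add(Function('F')(201), Mul(-1, g)) = Add(14, Mul(-1, -49728)) = Add(14, 49728) = 49742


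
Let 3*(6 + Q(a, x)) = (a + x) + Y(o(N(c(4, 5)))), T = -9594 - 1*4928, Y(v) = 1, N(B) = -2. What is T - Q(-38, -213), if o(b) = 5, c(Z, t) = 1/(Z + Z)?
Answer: -43298/3 ≈ -14433.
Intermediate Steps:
c(Z, t) = 1/(2*Z)
T = -14522 (T = -9594 - 4928 = -14522)
Q(a, x) = -17/3 + a/3 + x/3 (Q(a, x) = -6 + ((a + x) + 1)/3 = -6 + (1 + a + x)/3 = -6 + (⅓ + a/3 + x/3) = -17/3 + a/3 + x/3)
T - Q(-38, -213) = -14522 - (-17/3 + (⅓)*(-38) + (⅓)*(-213)) = -14522 - (-17/3 - 38/3 - 71) = -14522 - 1*(-268/3) = -14522 + 268/3 = -43298/3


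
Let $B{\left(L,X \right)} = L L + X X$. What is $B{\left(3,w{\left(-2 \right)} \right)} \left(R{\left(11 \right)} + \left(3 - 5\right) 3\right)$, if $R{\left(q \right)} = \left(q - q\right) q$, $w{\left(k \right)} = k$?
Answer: $-78$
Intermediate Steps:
$B{\left(L,X \right)} = L^{2} + X^{2}$
$R{\left(q \right)} = 0$ ($R{\left(q \right)} = 0 q = 0$)
$B{\left(3,w{\left(-2 \right)} \right)} \left(R{\left(11 \right)} + \left(3 - 5\right) 3\right) = \left(3^{2} + \left(-2\right)^{2}\right) \left(0 + \left(3 - 5\right) 3\right) = \left(9 + 4\right) \left(0 - 6\right) = 13 \left(0 - 6\right) = 13 \left(-6\right) = -78$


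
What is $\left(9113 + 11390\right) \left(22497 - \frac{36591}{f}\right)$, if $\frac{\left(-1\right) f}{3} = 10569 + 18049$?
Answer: $\frac{13200474025529}{28618} \approx 4.6126 \cdot 10^{8}$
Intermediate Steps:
$f = -85854$ ($f = - 3 \left(10569 + 18049\right) = \left(-3\right) 28618 = -85854$)
$\left(9113 + 11390\right) \left(22497 - \frac{36591}{f}\right) = \left(9113 + 11390\right) \left(22497 - \frac{36591}{-85854}\right) = 20503 \left(22497 - - \frac{12197}{28618}\right) = 20503 \left(22497 + \frac{12197}{28618}\right) = 20503 \cdot \frac{643831343}{28618} = \frac{13200474025529}{28618}$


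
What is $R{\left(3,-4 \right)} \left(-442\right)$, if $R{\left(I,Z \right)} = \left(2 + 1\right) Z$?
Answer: $5304$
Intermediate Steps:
$R{\left(I,Z \right)} = 3 Z$
$R{\left(3,-4 \right)} \left(-442\right) = 3 \left(-4\right) \left(-442\right) = \left(-12\right) \left(-442\right) = 5304$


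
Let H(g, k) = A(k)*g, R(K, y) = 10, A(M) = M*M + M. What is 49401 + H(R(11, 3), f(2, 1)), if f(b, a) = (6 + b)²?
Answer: 91001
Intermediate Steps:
A(M) = M + M² (A(M) = M² + M = M + M²)
H(g, k) = g*k*(1 + k) (H(g, k) = (k*(1 + k))*g = g*k*(1 + k))
49401 + H(R(11, 3), f(2, 1)) = 49401 + 10*(6 + 2)²*(1 + (6 + 2)²) = 49401 + 10*8²*(1 + 8²) = 49401 + 10*64*(1 + 64) = 49401 + 10*64*65 = 49401 + 41600 = 91001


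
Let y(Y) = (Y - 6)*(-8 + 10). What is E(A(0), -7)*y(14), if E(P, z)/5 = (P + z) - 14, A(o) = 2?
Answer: -1520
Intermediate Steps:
E(P, z) = -70 + 5*P + 5*z (E(P, z) = 5*((P + z) - 14) = 5*(-14 + P + z) = -70 + 5*P + 5*z)
y(Y) = -12 + 2*Y (y(Y) = (-6 + Y)*2 = -12 + 2*Y)
E(A(0), -7)*y(14) = (-70 + 5*2 + 5*(-7))*(-12 + 2*14) = (-70 + 10 - 35)*(-12 + 28) = -95*16 = -1520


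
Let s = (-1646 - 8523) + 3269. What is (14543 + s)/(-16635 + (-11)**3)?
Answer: -7643/17966 ≈ -0.42541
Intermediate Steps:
s = -6900 (s = -10169 + 3269 = -6900)
(14543 + s)/(-16635 + (-11)**3) = (14543 - 6900)/(-16635 + (-11)**3) = 7643/(-16635 - 1331) = 7643/(-17966) = 7643*(-1/17966) = -7643/17966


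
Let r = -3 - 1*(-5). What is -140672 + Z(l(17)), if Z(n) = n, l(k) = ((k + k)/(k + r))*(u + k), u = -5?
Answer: -2672360/19 ≈ -1.4065e+5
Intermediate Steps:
r = 2 (r = -3 + 5 = 2)
l(k) = 2*k*(-5 + k)/(2 + k) (l(k) = ((k + k)/(k + 2))*(-5 + k) = ((2*k)/(2 + k))*(-5 + k) = (2*k/(2 + k))*(-5 + k) = 2*k*(-5 + k)/(2 + k))
-140672 + Z(l(17)) = -140672 + 2*17*(-5 + 17)/(2 + 17) = -140672 + 2*17*12/19 = -140672 + 2*17*(1/19)*12 = -140672 + 408/19 = -2672360/19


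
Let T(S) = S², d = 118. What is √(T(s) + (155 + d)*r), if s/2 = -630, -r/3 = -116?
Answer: 6*√46739 ≈ 1297.2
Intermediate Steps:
r = 348 (r = -3*(-116) = 348)
s = -1260 (s = 2*(-630) = -1260)
√(T(s) + (155 + d)*r) = √((-1260)² + (155 + 118)*348) = √(1587600 + 273*348) = √(1587600 + 95004) = √1682604 = 6*√46739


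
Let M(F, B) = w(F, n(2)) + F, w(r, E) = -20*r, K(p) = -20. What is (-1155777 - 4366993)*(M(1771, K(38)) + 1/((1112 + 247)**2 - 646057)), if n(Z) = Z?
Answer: 111577976938583375/600412 ≈ 1.8584e+11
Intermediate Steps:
M(F, B) = -19*F (M(F, B) = -20*F + F = -19*F)
(-1155777 - 4366993)*(M(1771, K(38)) + 1/((1112 + 247)**2 - 646057)) = (-1155777 - 4366993)*(-19*1771 + 1/((1112 + 247)**2 - 646057)) = -5522770*(-33649 + 1/(1359**2 - 646057)) = -5522770*(-33649 + 1/(1846881 - 646057)) = -5522770*(-33649 + 1/1200824) = -5522770*(-40406526775/1200824) = 111577976938583375/600412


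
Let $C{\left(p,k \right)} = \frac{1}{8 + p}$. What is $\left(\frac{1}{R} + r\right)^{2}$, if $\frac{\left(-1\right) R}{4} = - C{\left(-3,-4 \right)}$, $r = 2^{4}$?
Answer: $\frac{4761}{16} \approx 297.56$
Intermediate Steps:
$r = 16$
$R = \frac{4}{5}$ ($R = - 4 \left(- \frac{1}{8 - 3}\right) = - 4 \left(- \frac{1}{5}\right) = - 4 \left(\left(-1\right) \frac{1}{5}\right) = \left(-4\right) \left(- \frac{1}{5}\right) = \frac{4}{5} \approx 0.8$)
$\left(\frac{1}{R} + r\right)^{2} = \left(\frac{1}{\frac{4}{5}} + 16\right)^{2} = \left(\frac{5}{4} + 16\right)^{2} = \left(\frac{69}{4}\right)^{2} = \frac{4761}{16}$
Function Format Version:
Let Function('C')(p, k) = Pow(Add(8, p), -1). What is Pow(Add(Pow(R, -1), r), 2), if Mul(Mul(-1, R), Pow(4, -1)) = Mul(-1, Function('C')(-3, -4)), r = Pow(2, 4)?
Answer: Rational(4761, 16) ≈ 297.56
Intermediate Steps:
r = 16
R = Rational(4, 5) (R = Mul(-4, Mul(-1, Pow(Add(8, -3), -1))) = Mul(-4, Mul(-1, Pow(5, -1))) = Mul(-4, Mul(-1, Rational(1, 5))) = Mul(-4, Rational(-1, 5)) = Rational(4, 5) ≈ 0.80000)
Pow(Add(Pow(R, -1), r), 2) = Pow(Add(Pow(Rational(4, 5), -1), 16), 2) = Pow(Add(Rational(5, 4), 16), 2) = Pow(Rational(69, 4), 2) = Rational(4761, 16)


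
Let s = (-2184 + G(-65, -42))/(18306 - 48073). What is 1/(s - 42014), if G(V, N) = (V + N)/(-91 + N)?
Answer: -3959011/166333597789 ≈ -2.3802e-5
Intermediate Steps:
G(V, N) = (N + V)/(-91 + N)
s = 290365/3959011 (s = (-2184 + (-42 - 65)/(-91 - 42))/(18306 - 48073) = (-2184 - 107/(-133))/(-29767) = (-2184 - 1/133*(-107))*(-1/29767) = (-2184 + 107/133)*(-1/29767) = -290365/133*(-1/29767) = 290365/3959011 ≈ 0.073343)
1/(s - 42014) = 1/(290365/3959011 - 42014) = 1/(-166333597789/3959011) = -3959011/166333597789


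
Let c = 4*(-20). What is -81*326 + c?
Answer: -26486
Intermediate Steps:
c = -80
-81*326 + c = -81*326 - 80 = -26406 - 80 = -26486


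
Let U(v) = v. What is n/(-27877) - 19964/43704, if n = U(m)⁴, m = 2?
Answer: -139308923/304584102 ≈ -0.45737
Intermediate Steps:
n = 16 (n = 2⁴ = 16)
n/(-27877) - 19964/43704 = 16/(-27877) - 19964/43704 = 16*(-1/27877) - 19964*1/43704 = -16/27877 - 4991/10926 = -139308923/304584102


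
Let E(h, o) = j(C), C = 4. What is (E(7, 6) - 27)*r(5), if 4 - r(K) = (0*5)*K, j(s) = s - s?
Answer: -108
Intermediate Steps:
j(s) = 0
E(h, o) = 0
r(K) = 4 (r(K) = 4 - 0*5*K = 4 - 0*K = 4 - 1*0 = 4 + 0 = 4)
(E(7, 6) - 27)*r(5) = (0 - 27)*4 = -27*4 = -108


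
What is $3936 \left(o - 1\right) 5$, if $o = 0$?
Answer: $-19680$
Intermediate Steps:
$3936 \left(o - 1\right) 5 = 3936 \left(0 - 1\right) 5 = 3936 \left(\left(-1\right) 5\right) = 3936 \left(-5\right) = -19680$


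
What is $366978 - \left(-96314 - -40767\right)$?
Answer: $422525$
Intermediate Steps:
$366978 - \left(-96314 - -40767\right) = 366978 - \left(-96314 + 40767\right) = 366978 - -55547 = 366978 + 55547 = 422525$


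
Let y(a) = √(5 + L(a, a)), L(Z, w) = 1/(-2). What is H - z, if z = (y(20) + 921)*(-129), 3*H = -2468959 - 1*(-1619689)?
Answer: -164281 + 387*√2/2 ≈ -1.6401e+5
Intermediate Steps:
H = -283090 (H = (-2468959 - 1*(-1619689))/3 = (-2468959 + 1619689)/3 = (⅓)*(-849270) = -283090)
L(Z, w) = -½
y(a) = 3*√2/2 (y(a) = √(5 - ½) = √(9/2) = 3*√2/2)
z = -118809 - 387*√2/2 (z = (3*√2/2 + 921)*(-129) = (921 + 3*√2/2)*(-129) = -118809 - 387*√2/2 ≈ -1.1908e+5)
H - z = -283090 - (-118809 - 387*√2/2) = -283090 + (118809 + 387*√2/2) = -164281 + 387*√2/2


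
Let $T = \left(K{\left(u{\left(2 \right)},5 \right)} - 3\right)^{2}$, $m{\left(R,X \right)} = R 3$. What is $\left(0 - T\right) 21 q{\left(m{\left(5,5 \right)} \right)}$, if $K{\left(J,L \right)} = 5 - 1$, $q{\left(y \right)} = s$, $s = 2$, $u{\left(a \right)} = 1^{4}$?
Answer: $-42$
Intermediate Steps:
$u{\left(a \right)} = 1$
$m{\left(R,X \right)} = 3 R$
$q{\left(y \right)} = 2$
$K{\left(J,L \right)} = 4$ ($K{\left(J,L \right)} = 5 - 1 = 4$)
$T = 1$ ($T = \left(4 - 3\right)^{2} = 1^{2} = 1$)
$\left(0 - T\right) 21 q{\left(m{\left(5,5 \right)} \right)} = \left(0 - 1\right) 21 \cdot 2 = \left(-1\right) 21 \cdot 2 = \left(-21\right) 2 = -42$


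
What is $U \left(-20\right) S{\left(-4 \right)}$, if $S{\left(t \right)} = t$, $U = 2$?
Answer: $160$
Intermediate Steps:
$U \left(-20\right) S{\left(-4 \right)} = 2 \left(-20\right) \left(-4\right) = \left(-40\right) \left(-4\right) = 160$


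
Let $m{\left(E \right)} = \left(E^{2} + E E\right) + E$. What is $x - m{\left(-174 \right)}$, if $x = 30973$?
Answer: $-29405$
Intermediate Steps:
$m{\left(E \right)} = E + 2 E^{2}$ ($m{\left(E \right)} = \left(E^{2} + E^{2}\right) + E = 2 E^{2} + E = E + 2 E^{2}$)
$x - m{\left(-174 \right)} = 30973 - - 174 \left(1 + 2 \left(-174\right)\right) = 30973 - - 174 \left(1 - 348\right) = 30973 - \left(-174\right) \left(-347\right) = 30973 - 60378 = -29405$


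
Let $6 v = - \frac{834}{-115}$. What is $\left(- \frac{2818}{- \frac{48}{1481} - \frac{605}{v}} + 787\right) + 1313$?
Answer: $\frac{216979329362}{103047247} \approx 2105.6$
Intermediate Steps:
$v = \frac{139}{115}$ ($v = \frac{\left(-834\right) \frac{1}{-115}}{6} = \frac{\left(-834\right) \left(- \frac{1}{115}\right)}{6} = \frac{1}{6} \cdot \frac{834}{115} = \frac{139}{115} \approx 1.2087$)
$\left(- \frac{2818}{- \frac{48}{1481} - \frac{605}{v}} + 787\right) + 1313 = \left(- \frac{2818}{- \frac{48}{1481} - \frac{605}{\frac{139}{115}}} + 787\right) + 1313 = \left(- \frac{2818}{\left(-48\right) \frac{1}{1481} - \frac{69575}{139}} + 787\right) + 1313 = \left(- \frac{2818}{- \frac{48}{1481} - \frac{69575}{139}} + 787\right) + 1313 = \left(- \frac{2818}{- \frac{103047247}{205859}} + 787\right) + 1313 = \left(\left(-2818\right) \left(- \frac{205859}{103047247}\right) + 787\right) + 1313 = \left(\frac{580110662}{103047247} + 787\right) + 1313 = \frac{81678294051}{103047247} + 1313 = \frac{216979329362}{103047247}$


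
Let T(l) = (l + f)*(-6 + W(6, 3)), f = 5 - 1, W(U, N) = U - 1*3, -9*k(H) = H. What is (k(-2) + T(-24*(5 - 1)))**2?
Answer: 6180196/81 ≈ 76299.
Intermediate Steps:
k(H) = -H/9
W(U, N) = -3 + U (W(U, N) = U - 3 = -3 + U)
f = 4
T(l) = -12 - 3*l (T(l) = (l + 4)*(-6 + (-3 + 6)) = (4 + l)*(-6 + 3) = (4 + l)*(-3) = -12 - 3*l)
(k(-2) + T(-24*(5 - 1)))**2 = (-1/9*(-2) + (-12 - (-12)*6*(5 - 1)))**2 = (2/9 + (-12 - (-12)*6*4))**2 = (2/9 + (-12 - (-12)*24))**2 = (2/9 + (-12 - 3*(-96)))**2 = (2/9 + (-12 + 288))**2 = (2/9 + 276)**2 = (2486/9)**2 = 6180196/81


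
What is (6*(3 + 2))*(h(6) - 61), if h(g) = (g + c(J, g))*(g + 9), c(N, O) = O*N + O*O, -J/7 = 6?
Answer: -96330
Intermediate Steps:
J = -42 (J = -7*6 = -42)
c(N, O) = O² + N*O (c(N, O) = N*O + O² = O² + N*O)
h(g) = (9 + g)*(g + g*(-42 + g)) (h(g) = (g + g*(-42 + g))*(g + 9) = (g + g*(-42 + g))*(9 + g) = (9 + g)*(g + g*(-42 + g)))
(6*(3 + 2))*(h(6) - 61) = (6*(3 + 2))*(6*(-369 + 6² - 32*6) - 61) = (6*5)*(6*(-369 + 36 - 192) - 61) = 30*(6*(-525) - 61) = 30*(-3150 - 61) = 30*(-3211) = -96330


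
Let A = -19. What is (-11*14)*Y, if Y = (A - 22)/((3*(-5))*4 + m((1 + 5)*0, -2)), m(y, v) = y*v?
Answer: -3157/30 ≈ -105.23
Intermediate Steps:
m(y, v) = v*y
Y = 41/60 (Y = (-19 - 22)/((3*(-5))*4 - 2*(1 + 5)*0) = -41/(-15*4 - 12*0) = -41/(-60 - 2*0) = -41/(-60 + 0) = -41/(-60) = -41*(-1/60) = 41/60 ≈ 0.68333)
(-11*14)*Y = -11*14*(41/60) = -154*41/60 = -3157/30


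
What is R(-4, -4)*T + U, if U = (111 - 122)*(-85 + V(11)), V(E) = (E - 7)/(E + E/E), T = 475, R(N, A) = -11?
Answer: -12881/3 ≈ -4293.7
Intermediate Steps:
V(E) = (-7 + E)/(1 + E) (V(E) = (-7 + E)/(E + 1) = (-7 + E)/(1 + E))
U = 2794/3 (U = (111 - 122)*(-85 + (-7 + 11)/(1 + 11)) = -11*(-85 + 4/12) = -11*(-85 + (1/12)*4) = -11*(-85 + 1/3) = -11*(-254/3) = 2794/3 ≈ 931.33)
R(-4, -4)*T + U = -11*475 + 2794/3 = -5225 + 2794/3 = -12881/3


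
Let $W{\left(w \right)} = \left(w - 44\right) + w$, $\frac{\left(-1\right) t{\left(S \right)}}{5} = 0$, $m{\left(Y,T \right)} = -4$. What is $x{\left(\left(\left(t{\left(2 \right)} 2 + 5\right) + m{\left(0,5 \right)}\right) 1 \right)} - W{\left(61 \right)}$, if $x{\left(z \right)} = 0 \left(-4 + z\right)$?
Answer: $-78$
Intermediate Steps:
$t{\left(S \right)} = 0$ ($t{\left(S \right)} = \left(-5\right) 0 = 0$)
$W{\left(w \right)} = -44 + 2 w$ ($W{\left(w \right)} = \left(-44 + w\right) + w = -44 + 2 w$)
$x{\left(z \right)} = 0$
$x{\left(\left(\left(t{\left(2 \right)} 2 + 5\right) + m{\left(0,5 \right)}\right) 1 \right)} - W{\left(61 \right)} = 0 - \left(-44 + 2 \cdot 61\right) = 0 - \left(-44 + 122\right) = 0 - 78 = -78$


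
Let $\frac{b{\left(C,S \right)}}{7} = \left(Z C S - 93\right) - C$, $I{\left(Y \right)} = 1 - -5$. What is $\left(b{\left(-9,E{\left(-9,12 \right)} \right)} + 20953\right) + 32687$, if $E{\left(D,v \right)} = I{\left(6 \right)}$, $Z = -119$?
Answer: $98034$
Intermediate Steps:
$I{\left(Y \right)} = 6$ ($I{\left(Y \right)} = 1 + 5 = 6$)
$E{\left(D,v \right)} = 6$
$b{\left(C,S \right)} = -651 - 7 C - 833 C S$ ($b{\left(C,S \right)} = 7 \left(\left(- 119 C S - 93\right) - C\right) = 7 \left(\left(-93 - 119 C S\right) - C\right) = 7 \left(-93 - C - 119 C S\right) = -651 - 7 C - 833 C S$)
$\left(b{\left(-9,E{\left(-9,12 \right)} \right)} + 20953\right) + 32687 = \left(\left(-651 - -63 - \left(-7497\right) 6\right) + 20953\right) + 32687 = \left(\left(-651 + 63 + 44982\right) + 20953\right) + 32687 = \left(44394 + 20953\right) + 32687 = 65347 + 32687 = 98034$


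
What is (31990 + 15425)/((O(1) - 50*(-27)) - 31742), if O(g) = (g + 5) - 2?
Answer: -47415/30388 ≈ -1.5603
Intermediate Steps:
O(g) = 3 + g (O(g) = (5 + g) - 2 = 3 + g)
(31990 + 15425)/((O(1) - 50*(-27)) - 31742) = (31990 + 15425)/(((3 + 1) - 50*(-27)) - 31742) = 47415/((4 + 1350) - 31742) = 47415/(1354 - 31742) = 47415/(-30388) = 47415*(-1/30388) = -47415/30388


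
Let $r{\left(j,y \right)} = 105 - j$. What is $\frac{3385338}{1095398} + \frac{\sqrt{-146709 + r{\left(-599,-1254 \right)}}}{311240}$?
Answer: $\frac{1692669}{547699} + \frac{i \sqrt{146005}}{311240} \approx 3.0905 + 0.0012277 i$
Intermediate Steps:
$\frac{3385338}{1095398} + \frac{\sqrt{-146709 + r{\left(-599,-1254 \right)}}}{311240} = \frac{3385338}{1095398} + \frac{\sqrt{-146709 + \left(105 - -599\right)}}{311240} = 3385338 \cdot \frac{1}{1095398} + \sqrt{-146709 + \left(105 + 599\right)} \frac{1}{311240} = \frac{1692669}{547699} + \sqrt{-146709 + 704} \cdot \frac{1}{311240} = \frac{1692669}{547699} + \sqrt{-146005} \cdot \frac{1}{311240} = \frac{1692669}{547699} + i \sqrt{146005} \cdot \frac{1}{311240} = \frac{1692669}{547699} + \frac{i \sqrt{146005}}{311240}$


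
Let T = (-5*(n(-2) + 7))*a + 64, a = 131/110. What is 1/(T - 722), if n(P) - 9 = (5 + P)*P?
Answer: -11/7893 ≈ -0.0013936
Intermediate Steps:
n(P) = 9 + P*(5 + P) (n(P) = 9 + (5 + P)*P = 9 + P*(5 + P))
a = 131/110 (a = 131*(1/110) = 131/110 ≈ 1.1909)
T = 49/11 (T = -5*((9 + (-2)² + 5*(-2)) + 7)*(131/110) + 64 = -5*((9 + 4 - 10) + 7)*(131/110) + 64 = -5*(3 + 7)*(131/110) + 64 = -5*10*(131/110) + 64 = -50*131/110 + 64 = -655/11 + 64 = 49/11 ≈ 4.4545)
1/(T - 722) = 1/(49/11 - 722) = 1/(-7893/11) = -11/7893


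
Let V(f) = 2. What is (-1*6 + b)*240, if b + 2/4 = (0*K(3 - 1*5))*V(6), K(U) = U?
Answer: -1560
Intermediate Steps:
b = -1/2 (b = -1/2 + (0*(3 - 1*5))*2 = -1/2 + (0*(3 - 5))*2 = -1/2 + (0*(-2))*2 = -1/2 + 0*2 = -1/2 + 0 = -1/2 ≈ -0.50000)
(-1*6 + b)*240 = (-1*6 - 1/2)*240 = (-6 - 1/2)*240 = -13/2*240 = -1560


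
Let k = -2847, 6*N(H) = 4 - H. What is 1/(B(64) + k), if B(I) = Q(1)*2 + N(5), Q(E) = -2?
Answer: -6/17107 ≈ -0.00035073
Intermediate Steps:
N(H) = ⅔ - H/6 (N(H) = (4 - H)/6 = ⅔ - H/6)
B(I) = -25/6 (B(I) = -2*2 + (⅔ - ⅙*5) = -4 + (⅔ - ⅚) = -4 - ⅙ = -25/6)
1/(B(64) + k) = 1/(-25/6 - 2847) = 1/(-17107/6) = -6/17107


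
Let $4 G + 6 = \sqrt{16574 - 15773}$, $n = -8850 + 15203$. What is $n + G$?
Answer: $\frac{12703}{2} + \frac{3 \sqrt{89}}{4} \approx 6358.6$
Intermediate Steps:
$n = 6353$
$G = - \frac{3}{2} + \frac{3 \sqrt{89}}{4}$ ($G = - \frac{3}{2} + \frac{\sqrt{16574 - 15773}}{4} = - \frac{3}{2} + \frac{\sqrt{801}}{4} = - \frac{3}{2} + \frac{3 \sqrt{89}}{4} \approx 5.5755$)
$n + G = 6353 - \left(\frac{3}{2} - \frac{3 \sqrt{89}}{4}\right) = \frac{12703}{2} + \frac{3 \sqrt{89}}{4}$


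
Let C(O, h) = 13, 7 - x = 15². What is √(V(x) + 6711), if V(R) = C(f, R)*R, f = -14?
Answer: √3877 ≈ 62.266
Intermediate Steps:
x = -218 (x = 7 - 1*15² = 7 - 1*225 = 7 - 225 = -218)
V(R) = 13*R
√(V(x) + 6711) = √(13*(-218) + 6711) = √(-2834 + 6711) = √3877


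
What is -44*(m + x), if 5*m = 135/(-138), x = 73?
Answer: -73678/23 ≈ -3203.4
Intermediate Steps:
m = -9/46 (m = (135/(-138))/5 = (135*(-1/138))/5 = (⅕)*(-45/46) = -9/46 ≈ -0.19565)
-44*(m + x) = -44*(-9/46 + 73) = -44*3349/46 = -73678/23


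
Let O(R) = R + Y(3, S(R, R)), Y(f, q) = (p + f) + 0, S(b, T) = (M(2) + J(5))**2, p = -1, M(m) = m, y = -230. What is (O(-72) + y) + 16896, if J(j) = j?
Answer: 16596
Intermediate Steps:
S(b, T) = 49 (S(b, T) = (2 + 5)**2 = 7**2 = 49)
Y(f, q) = -1 + f (Y(f, q) = (-1 + f) + 0 = -1 + f)
O(R) = 2 + R (O(R) = R + (-1 + 3) = R + 2 = 2 + R)
(O(-72) + y) + 16896 = ((2 - 72) - 230) + 16896 = (-70 - 230) + 16896 = -300 + 16896 = 16596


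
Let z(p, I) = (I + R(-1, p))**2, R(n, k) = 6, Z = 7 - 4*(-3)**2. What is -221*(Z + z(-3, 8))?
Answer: -36907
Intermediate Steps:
Z = -29 (Z = 7 - 4*9 = 7 - 36 = -29)
z(p, I) = (6 + I)**2 (z(p, I) = (I + 6)**2 = (6 + I)**2)
-221*(Z + z(-3, 8)) = -221*(-29 + (6 + 8)**2) = -221*(-29 + 14**2) = -221*(-29 + 196) = -221*167 = -36907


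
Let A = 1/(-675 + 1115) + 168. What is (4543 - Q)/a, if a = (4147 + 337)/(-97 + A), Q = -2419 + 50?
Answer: 6748056/61655 ≈ 109.45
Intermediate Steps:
Q = -2369
A = 73921/440 (A = 1/440 + 168 = 73921/440 ≈ 168.00)
a = 1972960/31241 (a = (4147 + 337)/(-97 + 73921/440) = 4484/(31241/440) = 4484*(440/31241) = 1972960/31241 ≈ 63.153)
(4543 - Q)/a = (4543 - 1*(-2369))/(1972960/31241) = (4543 + 2369)*(31241/1972960) = 6912*(31241/1972960) = 6748056/61655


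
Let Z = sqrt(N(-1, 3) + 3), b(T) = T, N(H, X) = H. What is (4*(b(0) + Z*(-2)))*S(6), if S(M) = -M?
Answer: 48*sqrt(2) ≈ 67.882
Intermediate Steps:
Z = sqrt(2) (Z = sqrt(-1 + 3) = sqrt(2) ≈ 1.4142)
(4*(b(0) + Z*(-2)))*S(6) = (4*(0 + sqrt(2)*(-2)))*(-1*6) = (4*(0 - 2*sqrt(2)))*(-6) = (4*(-2*sqrt(2)))*(-6) = -8*sqrt(2)*(-6) = 48*sqrt(2)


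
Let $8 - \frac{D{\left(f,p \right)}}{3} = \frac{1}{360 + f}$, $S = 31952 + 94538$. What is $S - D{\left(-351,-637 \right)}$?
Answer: $\frac{379399}{3} \approx 1.2647 \cdot 10^{5}$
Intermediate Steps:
$S = 126490$
$D{\left(f,p \right)} = 24 - \frac{3}{360 + f}$
$S - D{\left(-351,-637 \right)} = 126490 - \frac{3 \left(2879 + 8 \left(-351\right)\right)}{360 - 351} = 126490 - \frac{3 \left(2879 - 2808\right)}{9} = 126490 - 3 \cdot \frac{1}{9} \cdot 71 = 126490 - \frac{71}{3} = \frac{379399}{3}$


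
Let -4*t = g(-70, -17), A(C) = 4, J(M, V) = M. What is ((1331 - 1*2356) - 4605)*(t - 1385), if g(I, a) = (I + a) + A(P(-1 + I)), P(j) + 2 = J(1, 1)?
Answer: 15361455/2 ≈ 7.6807e+6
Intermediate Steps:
P(j) = -1 (P(j) = -2 + 1 = -1)
g(I, a) = 4 + I + a (g(I, a) = (I + a) + 4 = 4 + I + a)
t = 83/4 (t = -(4 - 70 - 17)/4 = -1/4*(-83) = 83/4 ≈ 20.750)
((1331 - 1*2356) - 4605)*(t - 1385) = ((1331 - 1*2356) - 4605)*(83/4 - 1385) = ((1331 - 2356) - 4605)*(-5457/4) = (-1025 - 4605)*(-5457/4) = -5630*(-5457/4) = 15361455/2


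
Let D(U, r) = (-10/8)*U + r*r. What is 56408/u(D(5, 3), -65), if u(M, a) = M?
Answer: 20512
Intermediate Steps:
D(U, r) = r² - 5*U/4 (D(U, r) = (-10*⅛)*U + r² = -5*U/4 + r² = r² - 5*U/4)
56408/u(D(5, 3), -65) = 56408/(3² - 5/4*5) = 56408/(9 - 25/4) = 56408/(11/4) = 56408*(4/11) = 20512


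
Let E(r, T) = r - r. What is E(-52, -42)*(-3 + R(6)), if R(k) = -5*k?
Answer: 0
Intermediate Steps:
E(r, T) = 0
E(-52, -42)*(-3 + R(6)) = 0*(-3 - 5*6) = 0*(-3 - 30) = 0*(-33) = 0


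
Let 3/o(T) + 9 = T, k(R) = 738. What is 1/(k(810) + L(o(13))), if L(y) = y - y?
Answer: 1/738 ≈ 0.0013550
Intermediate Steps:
o(T) = 3/(-9 + T)
L(y) = 0
1/(k(810) + L(o(13))) = 1/(738 + 0) = 1/738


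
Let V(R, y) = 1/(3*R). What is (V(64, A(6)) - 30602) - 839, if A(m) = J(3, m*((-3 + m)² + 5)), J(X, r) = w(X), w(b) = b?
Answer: -6036671/192 ≈ -31441.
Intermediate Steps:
J(X, r) = X
A(m) = 3
V(R, y) = 1/(3*R)
(V(64, A(6)) - 30602) - 839 = ((⅓)/64 - 30602) - 839 = ((⅓)*(1/64) - 30602) - 839 = (1/192 - 30602) - 839 = -5875583/192 - 839 = -6036671/192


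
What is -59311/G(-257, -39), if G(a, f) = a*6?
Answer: 59311/1542 ≈ 38.464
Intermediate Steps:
G(a, f) = 6*a
-59311/G(-257, -39) = -59311/(6*(-257)) = -59311/(-1542) = -59311*(-1/1542) = 59311/1542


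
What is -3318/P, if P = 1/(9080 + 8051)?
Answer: -56840658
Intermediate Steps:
P = 1/17131 ≈ 5.8374e-5
-3318/P = -3318/1/17131 = -3318*17131 = -56840658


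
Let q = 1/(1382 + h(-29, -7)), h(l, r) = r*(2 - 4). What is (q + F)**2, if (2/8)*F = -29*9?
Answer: 2124081800929/1948816 ≈ 1.0899e+6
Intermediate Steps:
h(l, r) = -2*r (h(l, r) = r*(-2) = -2*r)
F = -1044 (F = 4*(-29*9) = 4*(-261) = -1044)
q = 1/1396 (q = 1/(1382 - 2*(-7)) = 1/(1382 + 14) = 1/1396 ≈ 0.00071633)
(q + F)**2 = (1/1396 - 1044)**2 = (-1457423/1396)**2 = 2124081800929/1948816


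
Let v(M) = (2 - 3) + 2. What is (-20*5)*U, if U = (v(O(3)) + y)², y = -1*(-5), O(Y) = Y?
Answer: -3600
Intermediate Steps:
y = 5
v(M) = 1 (v(M) = -1 + 2 = 1)
U = 36 (U = (1 + 5)² = 6² = 36)
(-20*5)*U = -20*5*36 = -100*36 = -3600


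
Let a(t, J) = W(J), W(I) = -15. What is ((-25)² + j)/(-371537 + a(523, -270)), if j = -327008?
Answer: 19199/21856 ≈ 0.87843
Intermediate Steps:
a(t, J) = -15
((-25)² + j)/(-371537 + a(523, -270)) = ((-25)² - 327008)/(-371537 - 15) = (625 - 327008)/(-371552) = -326383*(-1/371552) = 19199/21856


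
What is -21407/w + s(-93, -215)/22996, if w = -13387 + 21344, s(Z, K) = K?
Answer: -493986127/182979172 ≈ -2.6997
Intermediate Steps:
w = 7957
-21407/w + s(-93, -215)/22996 = -21407/7957 - 215/22996 = -493986127/182979172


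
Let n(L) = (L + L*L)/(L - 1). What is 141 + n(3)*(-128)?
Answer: -627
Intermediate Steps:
n(L) = (L + L²)/(-1 + L)
141 + n(3)*(-128) = 141 + (3*(1 + 3)/(-1 + 3))*(-128) = 141 + (3*4/2)*(-128) = 141 + (3*(½)*4)*(-128) = 141 + 6*(-128) = 141 - 768 = -627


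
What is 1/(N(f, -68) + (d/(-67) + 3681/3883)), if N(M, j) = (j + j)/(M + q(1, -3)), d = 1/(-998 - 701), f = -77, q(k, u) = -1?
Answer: 17238528021/46398823736 ≈ 0.37153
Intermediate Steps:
d = -1/1699 (d = 1/(-1699) = -1/1699 ≈ -0.00058858)
N(M, j) = 2*j/(-1 + M) (N(M, j) = (j + j)/(M - 1) = (2*j)/(-1 + M) = 2*j/(-1 + M))
1/(N(f, -68) + (d/(-67) + 3681/3883)) = 1/(2*(-68)/(-1 - 77) + (-1/1699/(-67) + 3681/3883)) = 1/(2*(-68)/(-78) + (-1/1699*(-1/67) + 3681*(1/3883))) = 1/(2*(-68)*(-1/78) + (1/113833 + 3681/3883)) = 1/(68/39 + 419023156/442013539) = 1/(46398823736/17238528021) = 17238528021/46398823736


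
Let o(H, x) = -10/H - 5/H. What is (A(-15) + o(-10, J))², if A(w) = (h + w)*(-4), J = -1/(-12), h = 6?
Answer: 5625/4 ≈ 1406.3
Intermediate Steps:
J = 1/12 (J = -1*(-1/12) = 1/12 ≈ 0.083333)
o(H, x) = -15/H
A(w) = -24 - 4*w (A(w) = (6 + w)*(-4) = -24 - 4*w)
(A(-15) + o(-10, J))² = ((-24 - 4*(-15)) - 15/(-10))² = ((-24 + 60) - 15*(-⅒))² = (36 + 3/2)² = (75/2)² = 5625/4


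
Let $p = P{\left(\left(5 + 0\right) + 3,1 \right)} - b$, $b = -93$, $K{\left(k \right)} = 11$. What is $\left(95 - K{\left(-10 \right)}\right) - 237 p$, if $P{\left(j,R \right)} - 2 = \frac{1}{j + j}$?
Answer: $- \frac{359133}{16} \approx -22446.0$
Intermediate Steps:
$P{\left(j,R \right)} = 2 + \frac{1}{2 j}$ ($P{\left(j,R \right)} = 2 + \frac{1}{j + j} = 2 + \frac{1}{2 j}$)
$p = \frac{1521}{16}$ ($p = \left(2 + \frac{1}{2 \left(\left(5 + 0\right) + 3\right)}\right) - -93 = \left(2 + \frac{1}{2 \left(5 + 3\right)}\right) + 93 = \left(2 + \frac{1}{2 \cdot 8}\right) + 93 = \left(2 + \frac{1}{2} \cdot \frac{1}{8}\right) + 93 = \left(2 + \frac{1}{16}\right) + 93 = \frac{33}{16} + 93 = \frac{1521}{16} \approx 95.063$)
$\left(95 - K{\left(-10 \right)}\right) - 237 p = \left(95 - 11\right) - \frac{360477}{16} = 84 - \frac{360477}{16} = - \frac{359133}{16}$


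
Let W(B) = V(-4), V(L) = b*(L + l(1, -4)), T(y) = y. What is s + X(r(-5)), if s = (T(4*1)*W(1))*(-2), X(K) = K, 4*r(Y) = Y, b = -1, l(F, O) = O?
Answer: -261/4 ≈ -65.250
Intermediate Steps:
r(Y) = Y/4
V(L) = 4 - L (V(L) = -(L - 4) = -(-4 + L) = 4 - L)
W(B) = 8 (W(B) = 4 - 1*(-4) = 4 + 4 = 8)
s = -64 (s = ((4*1)*8)*(-2) = (4*8)*(-2) = 32*(-2) = -64)
s + X(r(-5)) = -64 + (1/4)*(-5) = -64 - 5/4 = -261/4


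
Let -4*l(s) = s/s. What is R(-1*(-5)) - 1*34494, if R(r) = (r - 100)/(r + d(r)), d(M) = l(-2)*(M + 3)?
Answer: -103577/3 ≈ -34526.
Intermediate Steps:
l(s) = -1/4 (l(s) = -s/(4*s) = -1/4*1 = -1/4)
d(M) = -3/4 - M/4 (d(M) = -(M + 3)/4 = -(3 + M)/4 = -3/4 - M/4)
R(r) = (-100 + r)/(-3/4 + 3*r/4) (R(r) = (r - 100)/(r + (-3/4 - r/4)) = (-100 + r)/(-3/4 + 3*r/4))
R(-1*(-5)) - 1*34494 = 4*(-100 - 1*(-5))/(3*(-1 - 1*(-5))) - 1*34494 = 4*(-100 + 5)/(3*(-1 + 5)) - 34494 = (4/3)*(-95)/4 - 34494 = (4/3)*(1/4)*(-95) - 34494 = -95/3 - 34494 = -103577/3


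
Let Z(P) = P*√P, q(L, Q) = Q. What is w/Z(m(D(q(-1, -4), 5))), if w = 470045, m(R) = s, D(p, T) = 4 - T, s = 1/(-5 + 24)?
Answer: 8930855*√19 ≈ 3.8929e+7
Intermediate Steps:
s = 1/19 ≈ 0.052632
D(p, T) = 4 - T
m(R) = 1/19
Z(P) = P^(3/2)
w/Z(m(D(q(-1, -4), 5))) = 470045/((1/19)^(3/2)) = 470045/((√19/361)) = 470045*(19*√19) = 8930855*√19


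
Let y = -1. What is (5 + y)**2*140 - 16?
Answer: 2224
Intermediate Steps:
(5 + y)**2*140 - 16 = (5 - 1)**2*140 - 16 = 4**2*140 - 16 = 16*140 - 16 = 2240 - 16 = 2224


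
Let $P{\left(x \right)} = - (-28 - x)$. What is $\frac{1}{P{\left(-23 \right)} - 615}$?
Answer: $- \frac{1}{610} \approx -0.0016393$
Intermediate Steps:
$P{\left(x \right)} = 28 + x$
$\frac{1}{P{\left(-23 \right)} - 615} = \frac{1}{\left(28 - 23\right) - 615} = \frac{1}{5 - 615} = \frac{1}{-610} = - \frac{1}{610}$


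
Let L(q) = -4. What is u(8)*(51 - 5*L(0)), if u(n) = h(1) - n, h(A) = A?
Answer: -497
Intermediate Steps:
u(n) = 1 - n
u(8)*(51 - 5*L(0)) = (1 - 1*8)*(51 - 5*(-4)) = (1 - 8)*(51 + 20) = -7*71 = -497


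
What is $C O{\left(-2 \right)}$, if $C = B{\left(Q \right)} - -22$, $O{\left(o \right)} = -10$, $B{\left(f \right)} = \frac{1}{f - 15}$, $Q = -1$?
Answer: $- \frac{1755}{8} \approx -219.38$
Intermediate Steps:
$B{\left(f \right)} = \frac{1}{-15 + f}$
$C = \frac{351}{16}$ ($C = \frac{1}{-15 - 1} - -22 = \frac{1}{-16} + 22 = - \frac{1}{16} + 22 = \frac{351}{16} \approx 21.938$)
$C O{\left(-2 \right)} = \frac{351}{16} \left(-10\right) = - \frac{1755}{8}$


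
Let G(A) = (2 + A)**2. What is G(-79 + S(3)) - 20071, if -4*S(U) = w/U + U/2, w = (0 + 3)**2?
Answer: -893919/64 ≈ -13967.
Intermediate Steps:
w = 9 (w = 3**2 = 9)
S(U) = -9/(4*U) - U/8 (S(U) = -(9/U + U/2)/4 = -(U/2 + 9/U)/4 = -9/(4*U) - U/8)
G(-79 + S(3)) - 20071 = (2 + (-79 + (1/8)*(-18 - 1*3**2)/3))**2 - 20071 = (2 + (-79 + (1/8)*(1/3)*(-18 - 1*9)))**2 - 20071 = (2 + (-79 + (1/8)*(1/3)*(-18 - 9)))**2 - 20071 = (2 + (-79 + (1/8)*(1/3)*(-27)))**2 - 20071 = (2 + (-79 - 9/8))**2 - 20071 = (2 - 641/8)**2 - 20071 = (-625/8)**2 - 20071 = 390625/64 - 20071 = -893919/64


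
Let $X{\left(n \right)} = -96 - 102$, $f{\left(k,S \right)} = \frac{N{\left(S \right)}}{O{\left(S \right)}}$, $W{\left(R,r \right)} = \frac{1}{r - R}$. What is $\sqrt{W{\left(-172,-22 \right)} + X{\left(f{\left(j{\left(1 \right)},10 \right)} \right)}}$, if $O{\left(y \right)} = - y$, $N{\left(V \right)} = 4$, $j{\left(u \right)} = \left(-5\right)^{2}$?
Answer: $\frac{i \sqrt{178194}}{30} \approx 14.071 i$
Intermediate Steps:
$j{\left(u \right)} = 25$
$f{\left(k,S \right)} = - \frac{4}{S}$ ($f{\left(k,S \right)} = \frac{4}{\left(-1\right) S} = 4 \left(- \frac{1}{S}\right) = - \frac{4}{S}$)
$X{\left(n \right)} = -198$
$\sqrt{W{\left(-172,-22 \right)} + X{\left(f{\left(j{\left(1 \right)},10 \right)} \right)}} = \sqrt{\frac{1}{-22 - -172} - 198} = \sqrt{\frac{1}{-22 + 172} - 198} = \sqrt{\frac{1}{150} - 198} = \sqrt{- \frac{29699}{150}} = \frac{i \sqrt{178194}}{30}$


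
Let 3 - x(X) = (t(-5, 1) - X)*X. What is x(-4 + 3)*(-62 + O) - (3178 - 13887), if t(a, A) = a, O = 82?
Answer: 10689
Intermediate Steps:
x(X) = 3 - X*(-5 - X) (x(X) = 3 - (-5 - X)*X = 3 - X*(-5 - X))
x(-4 + 3)*(-62 + O) - (3178 - 13887) = (3 + (-4 + 3)² + 5*(-4 + 3))*(-62 + 82) - (3178 - 13887) = (3 + (-1)² + 5*(-1))*20 - 1*(-10709) = (3 + 1 - 5)*20 + 10709 = -1*20 + 10709 = -20 + 10709 = 10689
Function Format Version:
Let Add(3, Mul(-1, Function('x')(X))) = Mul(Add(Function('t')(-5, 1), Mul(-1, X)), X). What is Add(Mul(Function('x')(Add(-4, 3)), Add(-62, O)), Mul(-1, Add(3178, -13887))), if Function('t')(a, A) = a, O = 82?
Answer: 10689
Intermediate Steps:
Function('x')(X) = Add(3, Mul(-1, X, Add(-5, Mul(-1, X)))) (Function('x')(X) = Add(3, Mul(-1, Mul(Add(-5, Mul(-1, X)), X))) = Add(3, Mul(-1, Mul(X, Add(-5, Mul(-1, X))))) = Add(3, Mul(-1, X, Add(-5, Mul(-1, X)))))
Add(Mul(Function('x')(Add(-4, 3)), Add(-62, O)), Mul(-1, Add(3178, -13887))) = Add(Mul(Add(3, Pow(Add(-4, 3), 2), Mul(5, Add(-4, 3))), Add(-62, 82)), Mul(-1, Add(3178, -13887))) = Add(Mul(Add(3, Pow(-1, 2), Mul(5, -1)), 20), Mul(-1, -10709)) = Add(Mul(Add(3, 1, -5), 20), 10709) = Add(Mul(-1, 20), 10709) = Add(-20, 10709) = 10689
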